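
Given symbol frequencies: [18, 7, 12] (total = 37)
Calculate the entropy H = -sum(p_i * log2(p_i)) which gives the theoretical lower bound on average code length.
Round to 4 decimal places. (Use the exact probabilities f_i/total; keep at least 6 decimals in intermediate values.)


Per-symbol terms -p_i * log2(p_i) with p_i = f_i/37:
  p = 18/37 = 0.486486: log2(p) = -1.039528, -p*log2(p) = 0.505717
  p = 7/37 = 0.189189: log2(p) = -2.402098, -p*log2(p) = 0.454451
  p = 12/37 = 0.324324: log2(p) = -1.624491, -p*log2(p) = 0.526862
H = 0.505717 + 0.454451 + 0.526862 = 1.487030

H = 1.487 bits/symbol


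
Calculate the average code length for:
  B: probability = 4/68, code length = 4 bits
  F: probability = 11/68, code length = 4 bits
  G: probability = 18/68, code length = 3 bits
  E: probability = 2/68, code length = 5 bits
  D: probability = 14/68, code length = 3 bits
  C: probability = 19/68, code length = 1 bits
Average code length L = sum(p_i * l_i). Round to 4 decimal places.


Weighted contributions p_i * l_i:
  B: (4/68) * 4 = 16/68
  F: (11/68) * 4 = 44/68
  G: (18/68) * 3 = 54/68
  E: (2/68) * 5 = 10/68
  D: (14/68) * 3 = 42/68
  C: (19/68) * 1 = 19/68
Sum = (16 + 44 + 54 + 10 + 42 + 19)/68 = 185/68

L = 185/68 = 2.7206 bits/symbol


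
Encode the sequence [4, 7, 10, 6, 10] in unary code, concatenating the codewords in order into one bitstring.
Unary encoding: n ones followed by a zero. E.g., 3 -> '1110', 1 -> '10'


Encode each number as n ones followed by a terminating 0:
  4 -> 11110 (5 bits)
  7 -> 11111110 (8 bits)
  10 -> 11111111110 (11 bits)
  6 -> 1111110 (7 bits)
  10 -> 11111111110 (11 bits)
Total length = 5 + 8 + 11 + 7 + 11 = 42 bits.

Unary([4, 7, 10, 6, 10]) = 111101111111011111111110111111011111111110 (42 bits)


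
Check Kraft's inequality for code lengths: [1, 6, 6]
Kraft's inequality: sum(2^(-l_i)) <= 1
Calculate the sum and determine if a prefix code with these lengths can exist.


Sum = 2^(-1) + 2^(-6) + 2^(-6)
    = 0.5 + 0.015625 + 0.015625
    = 34/64 = 0.53125
Since 0.53125 <= 1, Kraft's inequality IS satisfied.
A prefix code with these lengths CAN exist.

Kraft sum = 0.53125. Satisfied.


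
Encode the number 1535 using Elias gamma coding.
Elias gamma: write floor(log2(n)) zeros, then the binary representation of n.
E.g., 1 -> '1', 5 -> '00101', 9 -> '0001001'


num_bits = floor(log2(1535)) + 1 = 11
leading_zeros = num_bits - 1 = 10
binary(1535) = 10111111111

Elias gamma(1535) = '0000000000' + '10111111111' = 000000000010111111111 (21 bits)


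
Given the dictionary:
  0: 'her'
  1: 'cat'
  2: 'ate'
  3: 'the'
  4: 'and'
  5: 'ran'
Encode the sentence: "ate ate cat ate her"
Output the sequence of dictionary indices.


Look up each word in the dictionary:
  'ate' -> 2
  'ate' -> 2
  'cat' -> 1
  'ate' -> 2
  'her' -> 0

Encoded: [2, 2, 1, 2, 0]


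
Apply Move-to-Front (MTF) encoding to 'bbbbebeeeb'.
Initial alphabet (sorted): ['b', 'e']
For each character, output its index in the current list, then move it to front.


MTF encoding:
'b': index 0 in ['b', 'e'] -> ['b', 'e']
'b': index 0 in ['b', 'e'] -> ['b', 'e']
'b': index 0 in ['b', 'e'] -> ['b', 'e']
'b': index 0 in ['b', 'e'] -> ['b', 'e']
'e': index 1 in ['b', 'e'] -> ['e', 'b']
'b': index 1 in ['e', 'b'] -> ['b', 'e']
'e': index 1 in ['b', 'e'] -> ['e', 'b']
'e': index 0 in ['e', 'b'] -> ['e', 'b']
'e': index 0 in ['e', 'b'] -> ['e', 'b']
'b': index 1 in ['e', 'b'] -> ['b', 'e']


Output: [0, 0, 0, 0, 1, 1, 1, 0, 0, 1]


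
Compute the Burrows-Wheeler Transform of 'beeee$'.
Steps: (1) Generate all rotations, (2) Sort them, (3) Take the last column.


Rotations (sorted):
  0: $beeee -> last char: e
  1: beeee$ -> last char: $
  2: e$beee -> last char: e
  3: ee$bee -> last char: e
  4: eee$be -> last char: e
  5: eeee$b -> last char: b


BWT = e$eeeb


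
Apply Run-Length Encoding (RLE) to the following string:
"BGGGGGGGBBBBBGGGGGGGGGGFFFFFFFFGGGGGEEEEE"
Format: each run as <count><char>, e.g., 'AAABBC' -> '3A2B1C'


Scanning runs left to right:
  i=0: run of 'B' x 1 -> '1B'
  i=1: run of 'G' x 7 -> '7G'
  i=8: run of 'B' x 5 -> '5B'
  i=13: run of 'G' x 10 -> '10G'
  i=23: run of 'F' x 8 -> '8F'
  i=31: run of 'G' x 5 -> '5G'
  i=36: run of 'E' x 5 -> '5E'

RLE = 1B7G5B10G8F5G5E


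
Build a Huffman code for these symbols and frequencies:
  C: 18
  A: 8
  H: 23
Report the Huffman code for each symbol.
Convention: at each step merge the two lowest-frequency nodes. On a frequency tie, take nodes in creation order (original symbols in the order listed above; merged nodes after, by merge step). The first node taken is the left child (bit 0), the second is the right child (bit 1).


Huffman tree construction:
Step 1: Merge A(8) + C(18) = 26
Step 2: Merge H(23) + (A+C)(26) = 49
Read each symbol's code off the tree from the root (left child = 0, right child = 1).

Codes:
  C: 11 (length 2)
  A: 10 (length 2)
  H: 0 (length 1)
Average code length: 75/49 = 1.5306 bits/symbol


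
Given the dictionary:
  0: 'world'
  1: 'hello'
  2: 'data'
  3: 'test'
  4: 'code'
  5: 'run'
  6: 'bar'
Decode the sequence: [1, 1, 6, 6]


Look up each index in the dictionary:
  1 -> 'hello'
  1 -> 'hello'
  6 -> 'bar'
  6 -> 'bar'

Decoded: "hello hello bar bar"


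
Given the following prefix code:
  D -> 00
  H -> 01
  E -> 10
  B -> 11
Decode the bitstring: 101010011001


Decoding step by step:
Bits 10 -> E
Bits 10 -> E
Bits 10 -> E
Bits 01 -> H
Bits 10 -> E
Bits 01 -> H


Decoded message: EEEHEH


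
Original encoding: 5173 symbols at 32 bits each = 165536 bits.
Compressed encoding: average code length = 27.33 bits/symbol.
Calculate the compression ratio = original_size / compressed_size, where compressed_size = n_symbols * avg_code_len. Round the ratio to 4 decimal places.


original_size = n_symbols * orig_bits = 5173 * 32 = 165536 bits
compressed_size = n_symbols * avg_code_len = 5173 * 27.33 = 141378.09 bits
ratio = original_size / compressed_size = 165536 / 141378.09 = 1.1709

Compression ratio = 1.1709


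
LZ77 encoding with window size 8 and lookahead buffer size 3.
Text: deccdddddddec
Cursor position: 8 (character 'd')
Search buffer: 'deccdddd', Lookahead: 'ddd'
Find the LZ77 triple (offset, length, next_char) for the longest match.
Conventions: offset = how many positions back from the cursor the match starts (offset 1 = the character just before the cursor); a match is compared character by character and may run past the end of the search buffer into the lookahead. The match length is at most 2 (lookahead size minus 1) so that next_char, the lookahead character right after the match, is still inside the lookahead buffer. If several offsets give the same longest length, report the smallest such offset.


Try each offset into the search buffer:
  offset=1 (pos 7, char 'd'): match length 2
  offset=2 (pos 6, char 'd'): match length 2
  offset=3 (pos 5, char 'd'): match length 2
  offset=4 (pos 4, char 'd'): match length 2
  offset=5 (pos 3, char 'c'): match length 0
  offset=6 (pos 2, char 'c'): match length 0
  offset=7 (pos 1, char 'e'): match length 0
  offset=8 (pos 0, char 'd'): match length 1
Longest match has length 2, found at offsets 1, 2, 3, 4; take the smallest, offset 1.
next_char = character at position 8 + 2 = 10 -> 'd'

Best match: offset=1, length=2 (matching 'dd' starting at position 7)
LZ77 triple: (1, 2, 'd')


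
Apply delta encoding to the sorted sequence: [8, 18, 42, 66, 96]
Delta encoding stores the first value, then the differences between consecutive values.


First value: 8
Deltas:
  18 - 8 = 10
  42 - 18 = 24
  66 - 42 = 24
  96 - 66 = 30


Delta encoded: [8, 10, 24, 24, 30]


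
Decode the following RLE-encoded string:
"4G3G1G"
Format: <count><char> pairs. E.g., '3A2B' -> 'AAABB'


Expanding each <count><char> pair:
  4G -> 'GGGG'
  3G -> 'GGG'
  1G -> 'G'

Decoded = GGGGGGGG


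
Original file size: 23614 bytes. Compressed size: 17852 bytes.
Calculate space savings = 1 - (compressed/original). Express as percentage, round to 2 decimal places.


ratio = compressed/original = 17852/23614 = 0.755992
savings = 1 - ratio = 1 - 0.755992 = 0.244008
as a percentage: 0.244008 * 100 = 24.4%

Space savings = 1 - 17852/23614 = 24.4%


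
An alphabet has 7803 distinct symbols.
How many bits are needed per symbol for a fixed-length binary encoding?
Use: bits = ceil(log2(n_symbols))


log2(7803) = 12.9298
Bracket: 2^12 = 4096 < 7803 <= 2^13 = 8192
So ceil(log2(7803)) = 13

bits = ceil(log2(7803)) = ceil(12.9298) = 13 bits


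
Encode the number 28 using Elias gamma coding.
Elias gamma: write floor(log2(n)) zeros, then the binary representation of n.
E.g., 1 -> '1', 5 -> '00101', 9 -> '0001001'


num_bits = floor(log2(28)) + 1 = 5
leading_zeros = num_bits - 1 = 4
binary(28) = 11100

Elias gamma(28) = '0000' + '11100' = 000011100 (9 bits)


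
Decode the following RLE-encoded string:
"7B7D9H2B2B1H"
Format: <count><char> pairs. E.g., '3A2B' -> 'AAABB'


Expanding each <count><char> pair:
  7B -> 'BBBBBBB'
  7D -> 'DDDDDDD'
  9H -> 'HHHHHHHHH'
  2B -> 'BB'
  2B -> 'BB'
  1H -> 'H'

Decoded = BBBBBBBDDDDDDDHHHHHHHHHBBBBH


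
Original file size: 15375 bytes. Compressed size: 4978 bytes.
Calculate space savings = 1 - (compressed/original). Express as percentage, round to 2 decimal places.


ratio = compressed/original = 4978/15375 = 0.323772
savings = 1 - ratio = 1 - 0.323772 = 0.676228
as a percentage: 0.676228 * 100 = 67.62%

Space savings = 1 - 4978/15375 = 67.62%


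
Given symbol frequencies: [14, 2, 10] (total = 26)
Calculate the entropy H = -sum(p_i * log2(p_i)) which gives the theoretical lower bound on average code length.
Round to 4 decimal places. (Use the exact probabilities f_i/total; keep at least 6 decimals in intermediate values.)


Per-symbol terms -p_i * log2(p_i) with p_i = f_i/26:
  p = 14/26 = 0.538462: log2(p) = -0.893085, -p*log2(p) = 0.480892
  p = 2/26 = 0.076923: log2(p) = -3.700440, -p*log2(p) = 0.284649
  p = 10/26 = 0.384615: log2(p) = -1.378512, -p*log2(p) = 0.530197
H = 0.480892 + 0.284649 + 0.530197 = 1.295738

H = 1.2957 bits/symbol


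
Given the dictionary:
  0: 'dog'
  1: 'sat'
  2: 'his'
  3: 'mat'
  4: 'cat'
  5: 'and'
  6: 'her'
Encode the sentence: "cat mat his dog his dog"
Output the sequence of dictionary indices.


Look up each word in the dictionary:
  'cat' -> 4
  'mat' -> 3
  'his' -> 2
  'dog' -> 0
  'his' -> 2
  'dog' -> 0

Encoded: [4, 3, 2, 0, 2, 0]


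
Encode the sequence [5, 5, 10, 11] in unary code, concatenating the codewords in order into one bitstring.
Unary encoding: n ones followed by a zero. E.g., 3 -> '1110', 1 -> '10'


Encode each number as n ones followed by a terminating 0:
  5 -> 111110 (6 bits)
  5 -> 111110 (6 bits)
  10 -> 11111111110 (11 bits)
  11 -> 111111111110 (12 bits)
Total length = 6 + 6 + 11 + 12 = 35 bits.

Unary([5, 5, 10, 11]) = 11111011111011111111110111111111110 (35 bits)


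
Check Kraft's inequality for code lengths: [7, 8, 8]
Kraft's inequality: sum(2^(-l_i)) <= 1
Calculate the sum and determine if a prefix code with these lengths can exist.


Sum = 2^(-7) + 2^(-8) + 2^(-8)
    = 0.0078125 + 0.00390625 + 0.00390625
    = 4/256 = 0.015625
Since 0.015625 <= 1, Kraft's inequality IS satisfied.
A prefix code with these lengths CAN exist.

Kraft sum = 0.015625. Satisfied.


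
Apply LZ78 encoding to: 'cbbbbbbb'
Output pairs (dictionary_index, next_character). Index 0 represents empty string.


LZ78 encoding steps:
Dictionary: {0: ''}
Step 1: w='' (idx 0), next='c' -> output (0, 'c'), add 'c' as idx 1
Step 2: w='' (idx 0), next='b' -> output (0, 'b'), add 'b' as idx 2
Step 3: w='b' (idx 2), next='b' -> output (2, 'b'), add 'bb' as idx 3
Step 4: w='bb' (idx 3), next='b' -> output (3, 'b'), add 'bbb' as idx 4
Step 5: w='b' (idx 2), end of input -> output (2, '')


Encoded: [(0, 'c'), (0, 'b'), (2, 'b'), (3, 'b'), (2, '')]


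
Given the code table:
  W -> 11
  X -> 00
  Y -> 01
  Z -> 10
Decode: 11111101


Decoding:
11 -> W
11 -> W
11 -> W
01 -> Y


Result: WWWY


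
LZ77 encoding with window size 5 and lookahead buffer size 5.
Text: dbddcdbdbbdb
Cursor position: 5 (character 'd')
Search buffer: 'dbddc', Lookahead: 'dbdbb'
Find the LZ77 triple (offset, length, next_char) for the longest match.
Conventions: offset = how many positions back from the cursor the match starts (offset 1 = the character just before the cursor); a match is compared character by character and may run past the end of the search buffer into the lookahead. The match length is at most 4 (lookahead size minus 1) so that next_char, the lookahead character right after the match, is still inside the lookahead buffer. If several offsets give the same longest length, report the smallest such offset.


Try each offset into the search buffer:
  offset=1 (pos 4, char 'c'): match length 0
  offset=2 (pos 3, char 'd'): match length 1
  offset=3 (pos 2, char 'd'): match length 1
  offset=4 (pos 1, char 'b'): match length 0
  offset=5 (pos 0, char 'd'): match length 3
Longest match has length 3 at offset 5.
next_char = character at position 5 + 3 = 8 -> 'b'

Best match: offset=5, length=3 (matching 'dbd' starting at position 0)
LZ77 triple: (5, 3, 'b')


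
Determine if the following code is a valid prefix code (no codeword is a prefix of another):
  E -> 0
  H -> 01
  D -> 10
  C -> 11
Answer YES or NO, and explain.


Checking each pair (does one codeword prefix another?):
  E='0' vs H='01': prefix -- VIOLATION

NO -- this is NOT a valid prefix code. E (0) is a prefix of H (01).


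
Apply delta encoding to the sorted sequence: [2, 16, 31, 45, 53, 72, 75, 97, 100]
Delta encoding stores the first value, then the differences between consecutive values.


First value: 2
Deltas:
  16 - 2 = 14
  31 - 16 = 15
  45 - 31 = 14
  53 - 45 = 8
  72 - 53 = 19
  75 - 72 = 3
  97 - 75 = 22
  100 - 97 = 3


Delta encoded: [2, 14, 15, 14, 8, 19, 3, 22, 3]


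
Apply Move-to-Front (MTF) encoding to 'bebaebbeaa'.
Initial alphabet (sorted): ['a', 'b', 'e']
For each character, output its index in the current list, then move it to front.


MTF encoding:
'b': index 1 in ['a', 'b', 'e'] -> ['b', 'a', 'e']
'e': index 2 in ['b', 'a', 'e'] -> ['e', 'b', 'a']
'b': index 1 in ['e', 'b', 'a'] -> ['b', 'e', 'a']
'a': index 2 in ['b', 'e', 'a'] -> ['a', 'b', 'e']
'e': index 2 in ['a', 'b', 'e'] -> ['e', 'a', 'b']
'b': index 2 in ['e', 'a', 'b'] -> ['b', 'e', 'a']
'b': index 0 in ['b', 'e', 'a'] -> ['b', 'e', 'a']
'e': index 1 in ['b', 'e', 'a'] -> ['e', 'b', 'a']
'a': index 2 in ['e', 'b', 'a'] -> ['a', 'e', 'b']
'a': index 0 in ['a', 'e', 'b'] -> ['a', 'e', 'b']


Output: [1, 2, 1, 2, 2, 2, 0, 1, 2, 0]


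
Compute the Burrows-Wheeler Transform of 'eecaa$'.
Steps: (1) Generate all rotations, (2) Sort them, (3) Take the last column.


Rotations (sorted):
  0: $eecaa -> last char: a
  1: a$eeca -> last char: a
  2: aa$eec -> last char: c
  3: caa$ee -> last char: e
  4: ecaa$e -> last char: e
  5: eecaa$ -> last char: $


BWT = aacee$


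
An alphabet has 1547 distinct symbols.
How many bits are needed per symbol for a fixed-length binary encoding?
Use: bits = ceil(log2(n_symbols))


log2(1547) = 10.5953
Bracket: 2^10 = 1024 < 1547 <= 2^11 = 2048
So ceil(log2(1547)) = 11

bits = ceil(log2(1547)) = ceil(10.5953) = 11 bits


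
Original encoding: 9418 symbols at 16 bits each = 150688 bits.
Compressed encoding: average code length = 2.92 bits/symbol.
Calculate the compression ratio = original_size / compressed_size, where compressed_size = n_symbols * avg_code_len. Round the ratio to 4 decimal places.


original_size = n_symbols * orig_bits = 9418 * 16 = 150688 bits
compressed_size = n_symbols * avg_code_len = 9418 * 2.92 = 27500.56 bits
ratio = original_size / compressed_size = 150688 / 27500.56 = 5.4795

Compression ratio = 5.4795


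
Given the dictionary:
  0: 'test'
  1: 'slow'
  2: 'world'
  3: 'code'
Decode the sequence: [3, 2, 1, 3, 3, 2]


Look up each index in the dictionary:
  3 -> 'code'
  2 -> 'world'
  1 -> 'slow'
  3 -> 'code'
  3 -> 'code'
  2 -> 'world'

Decoded: "code world slow code code world"


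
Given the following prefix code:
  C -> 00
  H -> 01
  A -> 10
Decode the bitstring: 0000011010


Decoding step by step:
Bits 00 -> C
Bits 00 -> C
Bits 01 -> H
Bits 10 -> A
Bits 10 -> A


Decoded message: CCHAA


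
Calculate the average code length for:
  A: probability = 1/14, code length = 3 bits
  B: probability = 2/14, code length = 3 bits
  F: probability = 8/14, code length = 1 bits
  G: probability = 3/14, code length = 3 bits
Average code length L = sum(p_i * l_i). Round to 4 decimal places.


Weighted contributions p_i * l_i:
  A: (1/14) * 3 = 3/14
  B: (2/14) * 3 = 6/14
  F: (8/14) * 1 = 8/14
  G: (3/14) * 3 = 9/14
Sum = (3 + 6 + 8 + 9)/14 = 26/14

L = 26/14 = 1.8571 bits/symbol


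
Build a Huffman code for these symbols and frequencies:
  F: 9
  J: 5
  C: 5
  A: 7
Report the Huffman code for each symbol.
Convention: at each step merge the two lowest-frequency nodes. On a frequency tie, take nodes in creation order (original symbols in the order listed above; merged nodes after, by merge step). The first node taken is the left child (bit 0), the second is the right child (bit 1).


Huffman tree construction:
Step 1: Merge J(5) + C(5) = 10
Step 2: Merge A(7) + F(9) = 16
Step 3: Merge (J+C)(10) + (A+F)(16) = 26
Read each symbol's code off the tree from the root (left child = 0, right child = 1).

Codes:
  F: 11 (length 2)
  J: 00 (length 2)
  C: 01 (length 2)
  A: 10 (length 2)
Average code length: 52/26 = 2.0000 bits/symbol


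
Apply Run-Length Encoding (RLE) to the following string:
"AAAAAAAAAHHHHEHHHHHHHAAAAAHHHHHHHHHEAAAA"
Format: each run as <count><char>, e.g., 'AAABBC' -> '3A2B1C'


Scanning runs left to right:
  i=0: run of 'A' x 9 -> '9A'
  i=9: run of 'H' x 4 -> '4H'
  i=13: run of 'E' x 1 -> '1E'
  i=14: run of 'H' x 7 -> '7H'
  i=21: run of 'A' x 5 -> '5A'
  i=26: run of 'H' x 9 -> '9H'
  i=35: run of 'E' x 1 -> '1E'
  i=36: run of 'A' x 4 -> '4A'

RLE = 9A4H1E7H5A9H1E4A


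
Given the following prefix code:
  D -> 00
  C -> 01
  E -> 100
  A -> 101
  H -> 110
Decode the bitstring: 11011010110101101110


Decoding step by step:
Bits 110 -> H
Bits 110 -> H
Bits 101 -> A
Bits 101 -> A
Bits 01 -> C
Bits 101 -> A
Bits 110 -> H


Decoded message: HHAACAH


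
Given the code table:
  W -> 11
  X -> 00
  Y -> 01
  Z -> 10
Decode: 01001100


Decoding:
01 -> Y
00 -> X
11 -> W
00 -> X


Result: YXWX


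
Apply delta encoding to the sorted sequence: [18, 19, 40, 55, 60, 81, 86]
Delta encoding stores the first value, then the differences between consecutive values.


First value: 18
Deltas:
  19 - 18 = 1
  40 - 19 = 21
  55 - 40 = 15
  60 - 55 = 5
  81 - 60 = 21
  86 - 81 = 5


Delta encoded: [18, 1, 21, 15, 5, 21, 5]


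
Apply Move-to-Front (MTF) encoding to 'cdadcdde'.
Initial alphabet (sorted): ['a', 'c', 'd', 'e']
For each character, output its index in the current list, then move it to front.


MTF encoding:
'c': index 1 in ['a', 'c', 'd', 'e'] -> ['c', 'a', 'd', 'e']
'd': index 2 in ['c', 'a', 'd', 'e'] -> ['d', 'c', 'a', 'e']
'a': index 2 in ['d', 'c', 'a', 'e'] -> ['a', 'd', 'c', 'e']
'd': index 1 in ['a', 'd', 'c', 'e'] -> ['d', 'a', 'c', 'e']
'c': index 2 in ['d', 'a', 'c', 'e'] -> ['c', 'd', 'a', 'e']
'd': index 1 in ['c', 'd', 'a', 'e'] -> ['d', 'c', 'a', 'e']
'd': index 0 in ['d', 'c', 'a', 'e'] -> ['d', 'c', 'a', 'e']
'e': index 3 in ['d', 'c', 'a', 'e'] -> ['e', 'd', 'c', 'a']


Output: [1, 2, 2, 1, 2, 1, 0, 3]


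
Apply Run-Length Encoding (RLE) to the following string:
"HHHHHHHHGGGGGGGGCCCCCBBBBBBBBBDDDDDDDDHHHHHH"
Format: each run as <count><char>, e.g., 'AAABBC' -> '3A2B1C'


Scanning runs left to right:
  i=0: run of 'H' x 8 -> '8H'
  i=8: run of 'G' x 8 -> '8G'
  i=16: run of 'C' x 5 -> '5C'
  i=21: run of 'B' x 9 -> '9B'
  i=30: run of 'D' x 8 -> '8D'
  i=38: run of 'H' x 6 -> '6H'

RLE = 8H8G5C9B8D6H


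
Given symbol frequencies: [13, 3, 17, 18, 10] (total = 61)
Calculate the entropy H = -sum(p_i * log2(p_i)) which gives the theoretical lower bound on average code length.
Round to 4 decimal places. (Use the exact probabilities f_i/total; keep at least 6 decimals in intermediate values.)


Per-symbol terms -p_i * log2(p_i) with p_i = f_i/61:
  p = 13/61 = 0.213115: log2(p) = -2.230298, -p*log2(p) = 0.475309
  p = 3/61 = 0.049180: log2(p) = -4.345775, -p*log2(p) = 0.213727
  p = 17/61 = 0.278689: log2(p) = -1.843274, -p*log2(p) = 0.513699
  p = 18/61 = 0.295082: log2(p) = -1.760812, -p*log2(p) = 0.519584
  p = 10/61 = 0.163934: log2(p) = -2.608809, -p*log2(p) = 0.427674
H = 0.475309 + 0.213727 + 0.513699 + 0.519584 + 0.427674 = 2.149993

H = 2.15 bits/symbol


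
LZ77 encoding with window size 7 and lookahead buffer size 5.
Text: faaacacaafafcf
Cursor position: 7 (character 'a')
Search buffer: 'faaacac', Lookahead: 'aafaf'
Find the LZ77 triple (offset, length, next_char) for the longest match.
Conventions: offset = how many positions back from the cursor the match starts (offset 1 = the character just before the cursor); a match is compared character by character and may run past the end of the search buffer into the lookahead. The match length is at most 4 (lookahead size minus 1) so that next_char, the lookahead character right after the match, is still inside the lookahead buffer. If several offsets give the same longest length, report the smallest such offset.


Try each offset into the search buffer:
  offset=1 (pos 6, char 'c'): match length 0
  offset=2 (pos 5, char 'a'): match length 1
  offset=3 (pos 4, char 'c'): match length 0
  offset=4 (pos 3, char 'a'): match length 1
  offset=5 (pos 2, char 'a'): match length 2
  offset=6 (pos 1, char 'a'): match length 2
  offset=7 (pos 0, char 'f'): match length 0
Longest match has length 2, found at offsets 5, 6; take the smallest, offset 5.
next_char = character at position 7 + 2 = 9 -> 'f'

Best match: offset=5, length=2 (matching 'aa' starting at position 2)
LZ77 triple: (5, 2, 'f')


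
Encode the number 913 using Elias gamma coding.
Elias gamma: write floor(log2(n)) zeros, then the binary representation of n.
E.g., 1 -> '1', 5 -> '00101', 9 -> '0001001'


num_bits = floor(log2(913)) + 1 = 10
leading_zeros = num_bits - 1 = 9
binary(913) = 1110010001

Elias gamma(913) = '000000000' + '1110010001' = 0000000001110010001 (19 bits)


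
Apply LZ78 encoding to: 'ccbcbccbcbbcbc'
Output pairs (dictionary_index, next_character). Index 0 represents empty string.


LZ78 encoding steps:
Dictionary: {0: ''}
Step 1: w='' (idx 0), next='c' -> output (0, 'c'), add 'c' as idx 1
Step 2: w='c' (idx 1), next='b' -> output (1, 'b'), add 'cb' as idx 2
Step 3: w='cb' (idx 2), next='c' -> output (2, 'c'), add 'cbc' as idx 3
Step 4: w='cbc' (idx 3), next='b' -> output (3, 'b'), add 'cbcb' as idx 4
Step 5: w='' (idx 0), next='b' -> output (0, 'b'), add 'b' as idx 5
Step 6: w='cbc' (idx 3), end of input -> output (3, '')


Encoded: [(0, 'c'), (1, 'b'), (2, 'c'), (3, 'b'), (0, 'b'), (3, '')]


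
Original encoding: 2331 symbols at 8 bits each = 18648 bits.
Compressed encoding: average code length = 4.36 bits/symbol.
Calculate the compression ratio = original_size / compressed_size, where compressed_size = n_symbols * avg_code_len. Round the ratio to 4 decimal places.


original_size = n_symbols * orig_bits = 2331 * 8 = 18648 bits
compressed_size = n_symbols * avg_code_len = 2331 * 4.36 = 10163.16 bits
ratio = original_size / compressed_size = 18648 / 10163.16 = 1.8349

Compression ratio = 1.8349


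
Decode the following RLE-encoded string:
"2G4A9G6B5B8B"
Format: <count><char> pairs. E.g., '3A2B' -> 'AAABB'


Expanding each <count><char> pair:
  2G -> 'GG'
  4A -> 'AAAA'
  9G -> 'GGGGGGGGG'
  6B -> 'BBBBBB'
  5B -> 'BBBBB'
  8B -> 'BBBBBBBB'

Decoded = GGAAAAGGGGGGGGGBBBBBBBBBBBBBBBBBBB


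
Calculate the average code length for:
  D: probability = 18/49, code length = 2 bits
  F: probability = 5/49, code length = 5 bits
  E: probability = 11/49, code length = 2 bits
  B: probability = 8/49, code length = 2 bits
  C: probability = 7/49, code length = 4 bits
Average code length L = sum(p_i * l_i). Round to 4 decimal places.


Weighted contributions p_i * l_i:
  D: (18/49) * 2 = 36/49
  F: (5/49) * 5 = 25/49
  E: (11/49) * 2 = 22/49
  B: (8/49) * 2 = 16/49
  C: (7/49) * 4 = 28/49
Sum = (36 + 25 + 22 + 16 + 28)/49 = 127/49

L = 127/49 = 2.5918 bits/symbol


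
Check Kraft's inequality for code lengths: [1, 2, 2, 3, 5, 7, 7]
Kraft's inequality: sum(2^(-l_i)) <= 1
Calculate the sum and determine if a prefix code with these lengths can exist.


Sum = 2^(-1) + 2^(-2) + 2^(-2) + 2^(-3) + 2^(-5) + 2^(-7) + 2^(-7)
    = 0.5 + 0.25 + 0.25 + 0.125 + 0.03125 + 0.0078125 + 0.0078125
    = 150/128 = 1.171875
Since 1.171875 > 1, Kraft's inequality is NOT satisfied.
A prefix code with these lengths CANNOT exist.

Kraft sum = 1.171875. Not satisfied.


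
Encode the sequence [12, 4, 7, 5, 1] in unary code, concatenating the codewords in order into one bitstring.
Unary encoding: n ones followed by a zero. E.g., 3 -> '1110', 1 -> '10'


Encode each number as n ones followed by a terminating 0:
  12 -> 1111111111110 (13 bits)
  4 -> 11110 (5 bits)
  7 -> 11111110 (8 bits)
  5 -> 111110 (6 bits)
  1 -> 10 (2 bits)
Total length = 13 + 5 + 8 + 6 + 2 = 34 bits.

Unary([12, 4, 7, 5, 1]) = 1111111111110111101111111011111010 (34 bits)


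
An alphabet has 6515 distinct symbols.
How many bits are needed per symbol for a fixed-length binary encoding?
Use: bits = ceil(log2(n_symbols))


log2(6515) = 12.6695
Bracket: 2^12 = 4096 < 6515 <= 2^13 = 8192
So ceil(log2(6515)) = 13

bits = ceil(log2(6515)) = ceil(12.6695) = 13 bits


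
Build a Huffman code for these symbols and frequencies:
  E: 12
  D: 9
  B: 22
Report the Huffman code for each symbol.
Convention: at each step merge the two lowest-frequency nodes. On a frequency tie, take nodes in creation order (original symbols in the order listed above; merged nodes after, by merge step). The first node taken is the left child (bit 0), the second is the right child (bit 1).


Huffman tree construction:
Step 1: Merge D(9) + E(12) = 21
Step 2: Merge (D+E)(21) + B(22) = 43
Read each symbol's code off the tree from the root (left child = 0, right child = 1).

Codes:
  E: 01 (length 2)
  D: 00 (length 2)
  B: 1 (length 1)
Average code length: 64/43 = 1.4884 bits/symbol


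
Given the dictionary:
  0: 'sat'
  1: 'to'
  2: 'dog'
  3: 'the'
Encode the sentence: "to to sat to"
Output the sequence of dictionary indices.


Look up each word in the dictionary:
  'to' -> 1
  'to' -> 1
  'sat' -> 0
  'to' -> 1

Encoded: [1, 1, 0, 1]


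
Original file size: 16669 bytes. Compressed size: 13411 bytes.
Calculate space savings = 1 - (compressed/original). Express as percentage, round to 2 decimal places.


ratio = compressed/original = 13411/16669 = 0.804547
savings = 1 - ratio = 1 - 0.804547 = 0.195453
as a percentage: 0.195453 * 100 = 19.55%

Space savings = 1 - 13411/16669 = 19.55%


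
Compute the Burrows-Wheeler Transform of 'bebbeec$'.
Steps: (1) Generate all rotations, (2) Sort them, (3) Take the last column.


Rotations (sorted):
  0: $bebbeec -> last char: c
  1: bbeec$be -> last char: e
  2: bebbeec$ -> last char: $
  3: beec$beb -> last char: b
  4: c$bebbee -> last char: e
  5: ebbeec$b -> last char: b
  6: ec$bebbe -> last char: e
  7: eec$bebb -> last char: b


BWT = ce$bebeb


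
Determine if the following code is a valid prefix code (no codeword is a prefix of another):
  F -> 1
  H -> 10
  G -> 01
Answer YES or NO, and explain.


Checking each pair (does one codeword prefix another?):
  F='1' vs H='10': prefix -- VIOLATION

NO -- this is NOT a valid prefix code. F (1) is a prefix of H (10).


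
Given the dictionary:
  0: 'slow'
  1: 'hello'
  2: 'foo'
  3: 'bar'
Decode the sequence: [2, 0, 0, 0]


Look up each index in the dictionary:
  2 -> 'foo'
  0 -> 'slow'
  0 -> 'slow'
  0 -> 'slow'

Decoded: "foo slow slow slow"


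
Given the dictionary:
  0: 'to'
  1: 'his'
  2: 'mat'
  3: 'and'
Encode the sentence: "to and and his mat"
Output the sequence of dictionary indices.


Look up each word in the dictionary:
  'to' -> 0
  'and' -> 3
  'and' -> 3
  'his' -> 1
  'mat' -> 2

Encoded: [0, 3, 3, 1, 2]


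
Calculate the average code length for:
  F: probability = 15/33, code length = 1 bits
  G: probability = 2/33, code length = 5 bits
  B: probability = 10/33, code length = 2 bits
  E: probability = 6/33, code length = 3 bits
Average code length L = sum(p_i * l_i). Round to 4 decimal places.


Weighted contributions p_i * l_i:
  F: (15/33) * 1 = 15/33
  G: (2/33) * 5 = 10/33
  B: (10/33) * 2 = 20/33
  E: (6/33) * 3 = 18/33
Sum = (15 + 10 + 20 + 18)/33 = 63/33

L = 63/33 = 1.9091 bits/symbol


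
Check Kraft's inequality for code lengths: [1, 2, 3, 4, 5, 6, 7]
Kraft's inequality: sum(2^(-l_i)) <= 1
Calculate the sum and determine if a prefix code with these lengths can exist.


Sum = 2^(-1) + 2^(-2) + 2^(-3) + 2^(-4) + 2^(-5) + 2^(-6) + 2^(-7)
    = 0.5 + 0.25 + 0.125 + 0.0625 + 0.03125 + 0.015625 + 0.0078125
    = 127/128 = 0.9921875
Since 0.9921875 <= 1, Kraft's inequality IS satisfied.
A prefix code with these lengths CAN exist.

Kraft sum = 0.9921875. Satisfied.


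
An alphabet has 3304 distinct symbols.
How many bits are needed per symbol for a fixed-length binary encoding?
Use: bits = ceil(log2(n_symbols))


log2(3304) = 11.69
Bracket: 2^11 = 2048 < 3304 <= 2^12 = 4096
So ceil(log2(3304)) = 12

bits = ceil(log2(3304)) = ceil(11.69) = 12 bits


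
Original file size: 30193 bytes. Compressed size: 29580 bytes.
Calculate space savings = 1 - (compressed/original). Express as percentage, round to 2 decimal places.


ratio = compressed/original = 29580/30193 = 0.979697
savings = 1 - ratio = 1 - 0.979697 = 0.020303
as a percentage: 0.020303 * 100 = 2.03%

Space savings = 1 - 29580/30193 = 2.03%


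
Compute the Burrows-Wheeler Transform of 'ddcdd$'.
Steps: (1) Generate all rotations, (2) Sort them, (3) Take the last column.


Rotations (sorted):
  0: $ddcdd -> last char: d
  1: cdd$dd -> last char: d
  2: d$ddcd -> last char: d
  3: dcdd$d -> last char: d
  4: dd$ddc -> last char: c
  5: ddcdd$ -> last char: $


BWT = ddddc$


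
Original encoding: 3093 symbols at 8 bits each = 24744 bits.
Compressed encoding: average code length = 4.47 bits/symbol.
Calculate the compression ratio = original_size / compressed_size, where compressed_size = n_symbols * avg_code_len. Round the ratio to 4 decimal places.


original_size = n_symbols * orig_bits = 3093 * 8 = 24744 bits
compressed_size = n_symbols * avg_code_len = 3093 * 4.47 = 13825.71 bits
ratio = original_size / compressed_size = 24744 / 13825.71 = 1.7897

Compression ratio = 1.7897


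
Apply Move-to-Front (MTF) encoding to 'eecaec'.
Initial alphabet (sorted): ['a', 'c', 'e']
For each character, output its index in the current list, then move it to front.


MTF encoding:
'e': index 2 in ['a', 'c', 'e'] -> ['e', 'a', 'c']
'e': index 0 in ['e', 'a', 'c'] -> ['e', 'a', 'c']
'c': index 2 in ['e', 'a', 'c'] -> ['c', 'e', 'a']
'a': index 2 in ['c', 'e', 'a'] -> ['a', 'c', 'e']
'e': index 2 in ['a', 'c', 'e'] -> ['e', 'a', 'c']
'c': index 2 in ['e', 'a', 'c'] -> ['c', 'e', 'a']


Output: [2, 0, 2, 2, 2, 2]


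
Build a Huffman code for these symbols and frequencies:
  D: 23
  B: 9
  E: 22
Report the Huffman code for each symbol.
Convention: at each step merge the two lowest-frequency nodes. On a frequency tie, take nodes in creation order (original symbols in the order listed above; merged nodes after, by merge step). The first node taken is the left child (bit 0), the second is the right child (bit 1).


Huffman tree construction:
Step 1: Merge B(9) + E(22) = 31
Step 2: Merge D(23) + (B+E)(31) = 54
Read each symbol's code off the tree from the root (left child = 0, right child = 1).

Codes:
  D: 0 (length 1)
  B: 10 (length 2)
  E: 11 (length 2)
Average code length: 85/54 = 1.5741 bits/symbol


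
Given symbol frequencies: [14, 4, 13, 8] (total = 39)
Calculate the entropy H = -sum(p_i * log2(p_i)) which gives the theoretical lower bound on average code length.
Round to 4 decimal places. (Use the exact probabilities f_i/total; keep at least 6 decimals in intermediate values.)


Per-symbol terms -p_i * log2(p_i) with p_i = f_i/39:
  p = 14/39 = 0.358974: log2(p) = -1.478047, -p*log2(p) = 0.530581
  p = 4/39 = 0.102564: log2(p) = -3.285402, -p*log2(p) = 0.336964
  p = 13/39 = 0.333333: log2(p) = -1.584963, -p*log2(p) = 0.528321
  p = 8/39 = 0.205128: log2(p) = -2.285402, -p*log2(p) = 0.468800
H = 0.530581 + 0.336964 + 0.528321 + 0.468800 = 1.864666

H = 1.8647 bits/symbol


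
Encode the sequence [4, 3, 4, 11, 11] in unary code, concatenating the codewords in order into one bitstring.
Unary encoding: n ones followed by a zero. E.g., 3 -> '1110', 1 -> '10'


Encode each number as n ones followed by a terminating 0:
  4 -> 11110 (5 bits)
  3 -> 1110 (4 bits)
  4 -> 11110 (5 bits)
  11 -> 111111111110 (12 bits)
  11 -> 111111111110 (12 bits)
Total length = 5 + 4 + 5 + 12 + 12 = 38 bits.

Unary([4, 3, 4, 11, 11]) = 11110111011110111111111110111111111110 (38 bits)


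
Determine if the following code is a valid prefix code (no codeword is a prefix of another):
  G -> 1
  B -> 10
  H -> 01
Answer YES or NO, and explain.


Checking each pair (does one codeword prefix another?):
  G='1' vs B='10': prefix -- VIOLATION

NO -- this is NOT a valid prefix code. G (1) is a prefix of B (10).


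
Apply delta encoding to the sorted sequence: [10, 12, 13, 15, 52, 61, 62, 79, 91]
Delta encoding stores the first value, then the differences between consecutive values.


First value: 10
Deltas:
  12 - 10 = 2
  13 - 12 = 1
  15 - 13 = 2
  52 - 15 = 37
  61 - 52 = 9
  62 - 61 = 1
  79 - 62 = 17
  91 - 79 = 12


Delta encoded: [10, 2, 1, 2, 37, 9, 1, 17, 12]


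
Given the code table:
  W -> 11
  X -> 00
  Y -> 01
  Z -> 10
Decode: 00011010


Decoding:
00 -> X
01 -> Y
10 -> Z
10 -> Z


Result: XYZZ


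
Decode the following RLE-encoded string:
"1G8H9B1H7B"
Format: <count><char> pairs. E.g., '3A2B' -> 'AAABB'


Expanding each <count><char> pair:
  1G -> 'G'
  8H -> 'HHHHHHHH'
  9B -> 'BBBBBBBBB'
  1H -> 'H'
  7B -> 'BBBBBBB'

Decoded = GHHHHHHHHBBBBBBBBBHBBBBBBB


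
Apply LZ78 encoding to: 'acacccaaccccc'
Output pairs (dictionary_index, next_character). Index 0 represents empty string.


LZ78 encoding steps:
Dictionary: {0: ''}
Step 1: w='' (idx 0), next='a' -> output (0, 'a'), add 'a' as idx 1
Step 2: w='' (idx 0), next='c' -> output (0, 'c'), add 'c' as idx 2
Step 3: w='a' (idx 1), next='c' -> output (1, 'c'), add 'ac' as idx 3
Step 4: w='c' (idx 2), next='c' -> output (2, 'c'), add 'cc' as idx 4
Step 5: w='a' (idx 1), next='a' -> output (1, 'a'), add 'aa' as idx 5
Step 6: w='cc' (idx 4), next='c' -> output (4, 'c'), add 'ccc' as idx 6
Step 7: w='cc' (idx 4), end of input -> output (4, '')


Encoded: [(0, 'a'), (0, 'c'), (1, 'c'), (2, 'c'), (1, 'a'), (4, 'c'), (4, '')]


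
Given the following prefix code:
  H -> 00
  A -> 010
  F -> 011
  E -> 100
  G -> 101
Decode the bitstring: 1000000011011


Decoding step by step:
Bits 100 -> E
Bits 00 -> H
Bits 00 -> H
Bits 011 -> F
Bits 011 -> F


Decoded message: EHHFF


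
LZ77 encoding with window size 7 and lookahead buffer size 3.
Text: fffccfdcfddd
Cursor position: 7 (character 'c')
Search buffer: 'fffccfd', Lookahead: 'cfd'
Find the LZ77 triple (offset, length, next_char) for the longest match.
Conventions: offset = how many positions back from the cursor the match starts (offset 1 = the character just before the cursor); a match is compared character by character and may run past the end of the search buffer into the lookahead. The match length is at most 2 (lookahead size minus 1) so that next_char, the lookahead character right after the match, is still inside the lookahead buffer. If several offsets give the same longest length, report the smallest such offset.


Try each offset into the search buffer:
  offset=1 (pos 6, char 'd'): match length 0
  offset=2 (pos 5, char 'f'): match length 0
  offset=3 (pos 4, char 'c'): match length 2
  offset=4 (pos 3, char 'c'): match length 1
  offset=5 (pos 2, char 'f'): match length 0
  offset=6 (pos 1, char 'f'): match length 0
  offset=7 (pos 0, char 'f'): match length 0
Longest match has length 2 at offset 3.
next_char = character at position 7 + 2 = 9 -> 'd'

Best match: offset=3, length=2 (matching 'cf' starting at position 4)
LZ77 triple: (3, 2, 'd')


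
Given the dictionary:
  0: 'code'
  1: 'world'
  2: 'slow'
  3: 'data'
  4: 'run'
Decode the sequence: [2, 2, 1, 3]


Look up each index in the dictionary:
  2 -> 'slow'
  2 -> 'slow'
  1 -> 'world'
  3 -> 'data'

Decoded: "slow slow world data"


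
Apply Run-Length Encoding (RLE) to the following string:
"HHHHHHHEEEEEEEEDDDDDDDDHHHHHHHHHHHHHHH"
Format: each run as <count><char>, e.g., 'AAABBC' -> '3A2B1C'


Scanning runs left to right:
  i=0: run of 'H' x 7 -> '7H'
  i=7: run of 'E' x 8 -> '8E'
  i=15: run of 'D' x 8 -> '8D'
  i=23: run of 'H' x 15 -> '15H'

RLE = 7H8E8D15H


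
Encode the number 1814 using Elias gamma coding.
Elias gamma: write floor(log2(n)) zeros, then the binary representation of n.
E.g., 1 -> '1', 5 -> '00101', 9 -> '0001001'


num_bits = floor(log2(1814)) + 1 = 11
leading_zeros = num_bits - 1 = 10
binary(1814) = 11100010110

Elias gamma(1814) = '0000000000' + '11100010110' = 000000000011100010110 (21 bits)


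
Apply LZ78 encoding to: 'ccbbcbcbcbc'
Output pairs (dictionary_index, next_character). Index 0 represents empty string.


LZ78 encoding steps:
Dictionary: {0: ''}
Step 1: w='' (idx 0), next='c' -> output (0, 'c'), add 'c' as idx 1
Step 2: w='c' (idx 1), next='b' -> output (1, 'b'), add 'cb' as idx 2
Step 3: w='' (idx 0), next='b' -> output (0, 'b'), add 'b' as idx 3
Step 4: w='cb' (idx 2), next='c' -> output (2, 'c'), add 'cbc' as idx 4
Step 5: w='b' (idx 3), next='c' -> output (3, 'c'), add 'bc' as idx 5
Step 6: w='bc' (idx 5), end of input -> output (5, '')


Encoded: [(0, 'c'), (1, 'b'), (0, 'b'), (2, 'c'), (3, 'c'), (5, '')]


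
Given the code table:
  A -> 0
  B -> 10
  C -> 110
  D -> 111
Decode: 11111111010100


Decoding:
111 -> D
111 -> D
110 -> C
10 -> B
10 -> B
0 -> A


Result: DDCBBA


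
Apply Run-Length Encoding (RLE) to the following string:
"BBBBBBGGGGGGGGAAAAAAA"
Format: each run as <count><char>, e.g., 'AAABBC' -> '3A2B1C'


Scanning runs left to right:
  i=0: run of 'B' x 6 -> '6B'
  i=6: run of 'G' x 8 -> '8G'
  i=14: run of 'A' x 7 -> '7A'

RLE = 6B8G7A


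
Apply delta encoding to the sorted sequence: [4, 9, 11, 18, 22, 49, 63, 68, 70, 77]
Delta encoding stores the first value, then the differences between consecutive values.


First value: 4
Deltas:
  9 - 4 = 5
  11 - 9 = 2
  18 - 11 = 7
  22 - 18 = 4
  49 - 22 = 27
  63 - 49 = 14
  68 - 63 = 5
  70 - 68 = 2
  77 - 70 = 7


Delta encoded: [4, 5, 2, 7, 4, 27, 14, 5, 2, 7]


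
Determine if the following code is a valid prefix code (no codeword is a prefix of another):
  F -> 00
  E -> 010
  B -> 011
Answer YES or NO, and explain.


Checking each pair (does one codeword prefix another?):
  F='00' vs E='010': no prefix
  F='00' vs B='011': no prefix
  E='010' vs F='00': no prefix
  E='010' vs B='011': no prefix
  B='011' vs F='00': no prefix
  B='011' vs E='010': no prefix
No violation found over all pairs.

YES -- this is a valid prefix code. No codeword is a prefix of any other codeword.


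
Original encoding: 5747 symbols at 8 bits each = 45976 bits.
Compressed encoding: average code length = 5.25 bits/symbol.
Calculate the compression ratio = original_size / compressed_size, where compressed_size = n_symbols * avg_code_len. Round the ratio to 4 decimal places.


original_size = n_symbols * orig_bits = 5747 * 8 = 45976 bits
compressed_size = n_symbols * avg_code_len = 5747 * 5.25 = 30171.75 bits
ratio = original_size / compressed_size = 45976 / 30171.75 = 1.5238

Compression ratio = 1.5238


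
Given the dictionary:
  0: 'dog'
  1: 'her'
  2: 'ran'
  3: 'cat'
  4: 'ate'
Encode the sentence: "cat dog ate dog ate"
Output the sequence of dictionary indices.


Look up each word in the dictionary:
  'cat' -> 3
  'dog' -> 0
  'ate' -> 4
  'dog' -> 0
  'ate' -> 4

Encoded: [3, 0, 4, 0, 4]
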